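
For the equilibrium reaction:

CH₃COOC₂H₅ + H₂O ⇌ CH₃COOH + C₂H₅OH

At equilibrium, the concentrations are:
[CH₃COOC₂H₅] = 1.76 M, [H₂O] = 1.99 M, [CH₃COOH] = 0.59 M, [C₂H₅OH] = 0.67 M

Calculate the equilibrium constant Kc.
K_c = 0.1129

Kc = ([CH₃COOH] × [C₂H₅OH]) / ([CH₃COOC₂H₅] × [H₂O])
   = ((0.59)·(0.67)) / ((1.76)·(1.99))
   = 0.3953 / 3.5024 = 0.1129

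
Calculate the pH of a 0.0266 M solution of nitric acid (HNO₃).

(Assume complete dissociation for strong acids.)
pH = 1.58

[H⁺] = 0.0266 M for strong acid. pH = -log[H⁺] = -log(0.0266)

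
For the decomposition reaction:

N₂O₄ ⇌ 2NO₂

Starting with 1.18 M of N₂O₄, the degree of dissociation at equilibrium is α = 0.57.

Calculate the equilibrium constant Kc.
K_c = 3.5663

x = α·[A]₀ = 0.57 × 1.18 = 0.6726 M dissociated.
At eq: [N₂O₄] = 1.18 − 0.6726 = 0.5074 M; [NO₂] = 2x = 1.345 M.
Kc = [NO₂]²/[N₂O₄] = (1.345)²/0.5074 = 3.566.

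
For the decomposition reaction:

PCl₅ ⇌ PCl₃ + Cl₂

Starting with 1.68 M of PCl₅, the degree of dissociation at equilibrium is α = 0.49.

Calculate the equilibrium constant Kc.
K_c = 0.7909

x = α·[A]₀ = 0.49 × 1.68 = 0.8232 M dissociated.
At eq: [PCl₅] = 1.68 − 0.8232 = 0.8568 M; [PCl₃] = [Cl₂] = x = 0.8232 M.
Kc = [PCl₃][Cl₂]/[PCl₅] = (0.8232)²/0.8568 = 0.7909.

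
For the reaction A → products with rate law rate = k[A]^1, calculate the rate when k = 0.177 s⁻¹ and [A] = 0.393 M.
0.06956 M/s

rate = k·[A]^1 = 0.177·(0.393)^1 = 0.177·0.393 = 0.06956 M/s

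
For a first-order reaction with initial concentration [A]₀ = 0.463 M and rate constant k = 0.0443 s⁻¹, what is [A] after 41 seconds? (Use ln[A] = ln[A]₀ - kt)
0.0753 M

ln[A] = ln[A]₀ - k·t = ln(0.463) - (0.0443)·(41) = -0.7700 - 1.8163 = -2.5863
[A] = e^(-2.5863) = 0.0753 M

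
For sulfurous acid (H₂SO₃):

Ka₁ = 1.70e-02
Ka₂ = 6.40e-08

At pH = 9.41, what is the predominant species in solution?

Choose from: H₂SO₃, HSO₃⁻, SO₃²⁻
SO₃²⁻

pKa1 = 1.77, pKa2 = 7.19. Each pKa is the crossover between adjacent species; pH = 9.41 lies in the region where SO₃²⁻ predominates.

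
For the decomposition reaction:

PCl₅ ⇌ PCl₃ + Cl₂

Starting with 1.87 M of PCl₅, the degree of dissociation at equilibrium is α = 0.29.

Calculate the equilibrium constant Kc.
K_c = 0.2215

x = α·[A]₀ = 0.29 × 1.87 = 0.5423 M dissociated.
At eq: [PCl₅] = 1.87 − 0.5423 = 1.328 M; [PCl₃] = [Cl₂] = x = 0.5423 M.
Kc = [PCl₃][Cl₂]/[PCl₅] = (0.5423)²/1.328 = 0.2215.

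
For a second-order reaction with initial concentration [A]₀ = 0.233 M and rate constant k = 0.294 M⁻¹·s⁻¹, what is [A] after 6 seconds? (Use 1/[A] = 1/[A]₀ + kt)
0.1651 M

1/[A] = 1/[A]₀ + k·t = 1/0.233 + (0.294)·(6) = 4.2918 + 1.7640 = 6.0558
[A] = 1/6.0558 = 0.1651 M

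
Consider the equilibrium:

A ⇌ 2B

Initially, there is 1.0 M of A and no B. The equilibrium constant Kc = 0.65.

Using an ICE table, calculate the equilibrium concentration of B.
[B] = 0.660 M

ICE: [A] = 1.0 − x, [B] = 2x.
Kc = (2x)²/(1.0 − x) = 0.65 ⇒ 4x² + 0.65x − 0.65 = 0.
x = (−0.65 + √(0.65² + 4·4·0.65))/(2·4) = (−0.65 + √10.822)/8 = 0.32997.
[B] = 2x = 0.660 M.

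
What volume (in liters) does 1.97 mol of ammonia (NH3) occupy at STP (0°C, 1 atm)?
At STP, 1 mol of gas occupies 22.4 L
Volume = 1.97 mol × 22.4 L/mol = 44.13 L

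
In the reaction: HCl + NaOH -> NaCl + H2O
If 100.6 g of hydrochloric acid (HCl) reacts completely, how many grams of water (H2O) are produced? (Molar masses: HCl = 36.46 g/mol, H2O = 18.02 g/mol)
Moles of HCl = 100.6 g ÷ 36.46 g/mol = 2.75919 mol
Mole ratio: 1 mol H2O / 1 mol HCl
Moles of H2O = 2.75919 × (1/1) = 2.75919 mol
Mass of H2O = 2.75919 mol × 18.02 g/mol = 49.72 g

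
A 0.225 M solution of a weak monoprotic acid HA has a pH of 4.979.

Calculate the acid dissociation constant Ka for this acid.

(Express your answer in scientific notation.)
K_a = 4.90e-10

[H⁺] = 10^(−pH) = 10^(−4.979) = 1.050e-05 M. For HA ⇌ H⁺ + A⁻, Ka = x²/(C − x) = (1.050e-05)²/(0.225 − 1.050e-05) = 4.90e-10.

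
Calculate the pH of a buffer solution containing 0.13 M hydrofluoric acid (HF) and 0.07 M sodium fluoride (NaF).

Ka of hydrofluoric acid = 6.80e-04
pH = 2.90

pKa = -log(6.80e-04) = 3.17. pH = pKa + log([A⁻]/[HA]) = 3.17 + log(0.07/0.13)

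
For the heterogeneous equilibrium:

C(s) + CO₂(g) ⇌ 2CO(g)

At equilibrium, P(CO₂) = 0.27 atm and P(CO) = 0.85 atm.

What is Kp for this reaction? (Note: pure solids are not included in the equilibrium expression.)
K_p = 2.676

Solid C is excluded.
Kp = P(CO)²/P(CO₂) = (0.85)²/0.27 = 0.7225/0.27 = 2.676.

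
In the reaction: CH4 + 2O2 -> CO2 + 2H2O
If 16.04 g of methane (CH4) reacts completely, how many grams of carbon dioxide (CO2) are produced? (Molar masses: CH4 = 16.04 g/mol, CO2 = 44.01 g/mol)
Moles of CH4 = 16.04 g ÷ 16.04 g/mol = 1 mol
Mole ratio: 1 mol CO2 / 1 mol CH4
Moles of CO2 = 1 × (1/1) = 1 mol
Mass of CO2 = 1 mol × 44.01 g/mol = 44.01 g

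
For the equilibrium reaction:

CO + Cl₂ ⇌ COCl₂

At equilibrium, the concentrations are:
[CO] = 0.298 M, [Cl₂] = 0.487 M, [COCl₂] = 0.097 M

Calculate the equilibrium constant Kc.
K_c = 0.6684

Kc = ([COCl₂]) / ([CO] × [Cl₂])
   = ((0.097)) / ((0.298)·(0.487))
   = 0.097 / 0.14513 = 0.6684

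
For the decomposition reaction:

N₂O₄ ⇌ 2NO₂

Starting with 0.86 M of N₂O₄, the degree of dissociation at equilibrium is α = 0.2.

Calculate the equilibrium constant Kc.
K_c = 0.1720

x = α·[A]₀ = 0.2 × 0.86 = 0.172 M dissociated.
At eq: [N₂O₄] = 0.86 − 0.172 = 0.688 M; [NO₂] = 2x = 0.344 M.
Kc = [NO₂]²/[N₂O₄] = (0.344)²/0.688 = 0.172.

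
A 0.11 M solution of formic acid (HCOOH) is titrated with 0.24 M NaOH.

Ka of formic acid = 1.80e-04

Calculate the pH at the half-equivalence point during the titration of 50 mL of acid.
pH = pKa = 3.74

At the half-equivalence point, [HA] = [A⁻], so by Henderson–Hasselbalch pH = pKa + log(1) = pKa.
pKa = −log(1.80e-04) = 3.74.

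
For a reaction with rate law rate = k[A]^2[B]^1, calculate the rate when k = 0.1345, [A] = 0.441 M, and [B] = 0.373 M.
0.009757 M/s

rate = k·[A]^2·[B]^1 = 0.1345·(0.441)^2·(0.373)^1 = 0.1345·0.194481·0.373 = 0.009757 M/s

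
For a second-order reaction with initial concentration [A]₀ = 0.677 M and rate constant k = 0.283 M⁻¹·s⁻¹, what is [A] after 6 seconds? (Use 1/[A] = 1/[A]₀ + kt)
0.3150 M

1/[A] = 1/[A]₀ + k·t = 1/0.677 + (0.283)·(6) = 1.4771 + 1.6980 = 3.1751
[A] = 1/3.1751 = 0.3150 M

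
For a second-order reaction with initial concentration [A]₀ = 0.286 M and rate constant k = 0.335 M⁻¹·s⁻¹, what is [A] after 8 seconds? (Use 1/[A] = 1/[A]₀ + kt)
0.1619 M

1/[A] = 1/[A]₀ + k·t = 1/0.286 + (0.335)·(8) = 3.4965 + 2.6800 = 6.1765
[A] = 1/6.1765 = 0.1619 M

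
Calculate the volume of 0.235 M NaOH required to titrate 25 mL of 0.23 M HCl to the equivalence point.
V_{base} = 24.5 mL

At equivalence: moles acid = moles base.
moles HCl = 0.23 M × 0.025 L = 0.00575 mol
V_NaOH = 0.00575 mol ÷ 0.235 M = 0.02447 L = 24.5 mL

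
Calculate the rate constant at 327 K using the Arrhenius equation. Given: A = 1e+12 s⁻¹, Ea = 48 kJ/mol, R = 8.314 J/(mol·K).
2.15e+04 s⁻¹

k = A·exp(-Ea/(R·T)) = 1e+12·exp(-48000/(8.314·327)) = 1e+12·exp(-17.6556) = 1e+12·2.1491e-08 = 2.15e+04 s⁻¹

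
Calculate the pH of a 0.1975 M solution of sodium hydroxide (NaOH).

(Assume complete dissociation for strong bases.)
pH = 13.30

[OH⁻] = 0.1975 M for strong base. pOH = -log[OH⁻] = 0.70, pH = 14 - pOH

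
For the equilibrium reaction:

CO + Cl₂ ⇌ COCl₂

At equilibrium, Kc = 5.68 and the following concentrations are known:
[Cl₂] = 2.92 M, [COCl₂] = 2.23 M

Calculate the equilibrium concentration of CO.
[CO] = 0.1345 M

Kc = ([COCl₂]) / ([CO] × [Cl₂]) = 5.68
[CO]^1 = (product terms)/(Kc · other reactant terms) = 2.23 / (5.68 · 2.92) = 0.13445
[CO] = 0.1345 M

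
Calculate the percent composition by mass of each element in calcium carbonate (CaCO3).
Ca: 40.04%, C: 12.00%, O: 47.96%

Molar mass of CaCO3 = 100.09 g/mol
% Ca = (1 × 40.08) / 100.09 × 100% = 40.08 / 100.09 × 100% = 40.04%
% C = (1 × 12.01) / 100.09 × 100% = 12.01 / 100.09 × 100% = 12.00%
% O = (3 × 16.0) / 100.09 × 100% = 48 / 100.09 × 100% = 47.96%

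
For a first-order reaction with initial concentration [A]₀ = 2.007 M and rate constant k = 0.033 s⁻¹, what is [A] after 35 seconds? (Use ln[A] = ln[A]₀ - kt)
0.6323 M

ln[A] = ln[A]₀ - k·t = ln(2.007) - (0.033)·(35) = 0.6966 - 1.1550 = -0.4584
[A] = e^(-0.4584) = 0.6323 M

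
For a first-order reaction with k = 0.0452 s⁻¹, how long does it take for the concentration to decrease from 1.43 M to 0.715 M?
15.34 s

From ln[A] = ln[A]₀ - k·t: t = ln([A]₀/[A])/k = ln(1.43/0.715)/0.0452 = ln(2.0000)/0.0452 = 0.6931/0.0452 = 15.34 s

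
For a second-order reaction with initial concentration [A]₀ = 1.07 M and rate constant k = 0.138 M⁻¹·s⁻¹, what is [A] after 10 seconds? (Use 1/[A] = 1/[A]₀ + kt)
0.4320 M

1/[A] = 1/[A]₀ + k·t = 1/1.07 + (0.138)·(10) = 0.9346 + 1.3800 = 2.3146
[A] = 1/2.3146 = 0.4320 M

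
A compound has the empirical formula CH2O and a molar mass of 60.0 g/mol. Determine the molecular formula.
Empirical formula mass of CH2O = 30.03 g/mol
Multiplier = 60.0 / 30.03 ≈ 2
Molecular formula = (CH2O) × 2 = C2H4O2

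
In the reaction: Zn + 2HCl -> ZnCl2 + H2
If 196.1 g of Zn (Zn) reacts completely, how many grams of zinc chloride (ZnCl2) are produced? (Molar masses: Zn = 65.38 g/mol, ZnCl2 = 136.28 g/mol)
Moles of Zn = 196.1 g ÷ 65.38 g/mol = 2.99939 mol
Mole ratio: 1 mol ZnCl2 / 1 mol Zn
Moles of ZnCl2 = 2.99939 × (1/1) = 2.99939 mol
Mass of ZnCl2 = 2.99939 mol × 136.28 g/mol = 408.8 g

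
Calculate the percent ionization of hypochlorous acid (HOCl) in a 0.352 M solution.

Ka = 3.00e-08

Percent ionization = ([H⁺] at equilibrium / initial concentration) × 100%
Percent ionization = 0.0292%

Let x = [H⁺]. Ka = x²/(C - x) ⇒ x² + (3.00e-08)x - (3.00e-08)(0.352) = 0. x = 1.0275e-04. Percent = (1.0275e-04/0.352) × 100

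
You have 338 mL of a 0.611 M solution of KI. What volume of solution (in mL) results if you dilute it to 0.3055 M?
Using M₁V₁ = M₂V₂:
0.611 × 338 = 0.3055 × V₂
V₂ = (0.611 × 338) / 0.3055 = 676 mL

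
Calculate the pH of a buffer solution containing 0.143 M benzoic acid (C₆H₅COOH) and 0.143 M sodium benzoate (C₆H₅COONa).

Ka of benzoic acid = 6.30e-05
pH = 4.20

pKa = -log(6.30e-05) = 4.20. pH = pKa + log([A⁻]/[HA]) = 4.20 + log(0.143/0.143)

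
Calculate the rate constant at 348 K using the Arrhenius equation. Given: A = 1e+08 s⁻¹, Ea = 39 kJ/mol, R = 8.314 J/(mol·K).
1.40e+02 s⁻¹

k = A·exp(-Ea/(R·T)) = 1e+08·exp(-39000/(8.314·348)) = 1e+08·exp(-13.4795) = 1e+08·1.3993e-06 = 1.40e+02 s⁻¹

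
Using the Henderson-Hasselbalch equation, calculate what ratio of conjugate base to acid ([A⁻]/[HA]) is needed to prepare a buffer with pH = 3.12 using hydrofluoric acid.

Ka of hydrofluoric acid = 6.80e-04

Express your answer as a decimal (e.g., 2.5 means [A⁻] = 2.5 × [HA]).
[A⁻]/[HA] = 0.896

pKa = −log(6.80e-04) = 3.1675. pH = pKa + log([A⁻]/[HA]). 3.12 = 3.1675 + log(ratio). log(ratio) = 3.12 − 3.1675 = -0.0475. ratio = 10^(-0.0475) = 0.896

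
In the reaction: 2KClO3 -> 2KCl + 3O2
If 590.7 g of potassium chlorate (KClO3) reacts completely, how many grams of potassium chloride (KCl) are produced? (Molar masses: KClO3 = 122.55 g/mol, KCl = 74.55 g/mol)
Moles of KClO3 = 590.7 g ÷ 122.55 g/mol = 4.82007 mol
Mole ratio: 2 mol KCl / 2 mol KClO3
Moles of KCl = 4.82007 × (2/2) = 4.82007 mol
Mass of KCl = 4.82007 mol × 74.55 g/mol = 359.3 g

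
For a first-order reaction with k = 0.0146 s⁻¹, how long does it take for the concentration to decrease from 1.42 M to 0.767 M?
42.19 s

From ln[A] = ln[A]₀ - k·t: t = ln([A]₀/[A])/k = ln(1.42/0.767)/0.0146 = ln(1.8514)/0.0146 = 0.6159/0.0146 = 42.19 s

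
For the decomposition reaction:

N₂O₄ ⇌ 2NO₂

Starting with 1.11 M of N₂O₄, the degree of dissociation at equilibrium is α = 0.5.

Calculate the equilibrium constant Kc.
K_c = 2.2200

x = α·[A]₀ = 0.5 × 1.11 = 0.555 M dissociated.
At eq: [N₂O₄] = 1.11 − 0.555 = 0.555 M; [NO₂] = 2x = 1.11 M.
Kc = [NO₂]²/[N₂O₄] = (1.11)²/0.555 = 2.22.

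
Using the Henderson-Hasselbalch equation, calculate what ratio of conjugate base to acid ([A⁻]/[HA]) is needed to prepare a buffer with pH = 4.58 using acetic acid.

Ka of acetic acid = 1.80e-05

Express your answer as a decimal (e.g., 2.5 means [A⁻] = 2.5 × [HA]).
[A⁻]/[HA] = 0.684

pKa = −log(1.80e-05) = 4.7447. pH = pKa + log([A⁻]/[HA]). 4.58 = 4.7447 + log(ratio). log(ratio) = 4.58 − 4.7447 = -0.1647. ratio = 10^(-0.1647) = 0.684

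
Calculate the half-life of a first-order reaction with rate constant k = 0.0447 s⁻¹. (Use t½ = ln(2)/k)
15.51 s

t½ = ln(2)/k = 0.6931/0.0447 = 15.51 s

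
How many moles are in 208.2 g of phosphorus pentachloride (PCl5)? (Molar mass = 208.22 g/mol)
Moles = 208.2 g ÷ 208.22 g/mol = 0.9999 mol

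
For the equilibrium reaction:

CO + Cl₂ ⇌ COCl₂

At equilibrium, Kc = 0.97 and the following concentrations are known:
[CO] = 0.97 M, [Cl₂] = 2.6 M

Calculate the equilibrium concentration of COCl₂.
[COCl₂] = 2.4463 M

Kc = ([COCl₂]) / ([CO] × [Cl₂]) = 0.97
[COCl₂]^1 = Kc · (reactant terms)/(other product terms) = 0.97 · 2.522 / 1 = 2.4463
[COCl₂] = 2.4463 M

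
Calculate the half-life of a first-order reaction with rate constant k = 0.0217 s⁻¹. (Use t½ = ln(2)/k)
31.94 s

t½ = ln(2)/k = 0.6931/0.0217 = 31.94 s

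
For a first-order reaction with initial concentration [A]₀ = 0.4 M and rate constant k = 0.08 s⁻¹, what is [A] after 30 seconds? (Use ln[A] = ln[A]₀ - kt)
0.0363 M

ln[A] = ln[A]₀ - k·t = ln(0.4) - (0.08)·(30) = -0.9163 - 2.4000 = -3.3163
[A] = e^(-3.3163) = 0.0363 M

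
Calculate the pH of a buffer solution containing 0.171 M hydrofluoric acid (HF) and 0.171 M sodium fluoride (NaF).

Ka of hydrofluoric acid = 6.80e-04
pH = 3.17

pKa = -log(6.80e-04) = 3.17. pH = pKa + log([A⁻]/[HA]) = 3.17 + log(0.171/0.171)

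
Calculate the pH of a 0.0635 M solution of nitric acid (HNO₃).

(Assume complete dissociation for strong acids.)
pH = 1.20

[H⁺] = 0.0635 M for strong acid. pH = -log[H⁺] = -log(0.0635)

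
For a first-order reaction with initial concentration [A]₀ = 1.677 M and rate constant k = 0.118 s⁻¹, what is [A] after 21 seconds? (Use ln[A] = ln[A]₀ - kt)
0.1407 M

ln[A] = ln[A]₀ - k·t = ln(1.677) - (0.118)·(21) = 0.5170 - 2.4780 = -1.9610
[A] = e^(-1.9610) = 0.1407 M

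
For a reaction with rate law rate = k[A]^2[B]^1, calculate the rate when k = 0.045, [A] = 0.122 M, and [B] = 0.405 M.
0.0002713 M/s

rate = k·[A]^2·[B]^1 = 0.045·(0.122)^2·(0.405)^1 = 0.045·0.014884·0.405 = 0.0002713 M/s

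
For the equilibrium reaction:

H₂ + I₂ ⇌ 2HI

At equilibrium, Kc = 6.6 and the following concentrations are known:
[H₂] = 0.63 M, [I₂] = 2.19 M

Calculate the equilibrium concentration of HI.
[HI] = 3.0176 M

Kc = ([HI]^2) / ([H₂] × [I₂]) = 6.6
[HI]^2 = Kc · (reactant terms)/(other product terms) = 6.6 · 1.3797 / 1 = 9.106
[HI] = (9.106)^(1/2) = 3.0176 M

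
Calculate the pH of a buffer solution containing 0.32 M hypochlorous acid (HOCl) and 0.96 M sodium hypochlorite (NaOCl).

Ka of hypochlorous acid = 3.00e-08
pH = 8.00

pKa = -log(3.00e-08) = 7.52. pH = pKa + log([A⁻]/[HA]) = 7.52 + log(0.96/0.32)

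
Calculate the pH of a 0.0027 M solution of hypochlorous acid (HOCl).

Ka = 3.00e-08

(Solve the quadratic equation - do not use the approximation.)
pH = 5.05

x² + Ka×x - Ka×C = 0. Using quadratic formula: [H⁺] = 8.9850e-06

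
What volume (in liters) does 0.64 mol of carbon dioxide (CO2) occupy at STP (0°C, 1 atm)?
At STP, 1 mol of gas occupies 22.4 L
Volume = 0.64 mol × 22.4 L/mol = 14.34 L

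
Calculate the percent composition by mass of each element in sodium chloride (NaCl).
Na: 39.34%, Cl: 60.66%

Molar mass of NaCl = 58.44 g/mol
% Na = (1 × 22.99) / 58.44 × 100% = 22.99 / 58.44 × 100% = 39.34%
% Cl = (1 × 35.45) / 58.44 × 100% = 35.45 / 58.44 × 100% = 60.66%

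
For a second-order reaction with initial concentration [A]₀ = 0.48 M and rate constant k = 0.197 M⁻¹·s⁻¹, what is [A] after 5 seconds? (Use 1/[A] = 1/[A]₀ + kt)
0.3259 M

1/[A] = 1/[A]₀ + k·t = 1/0.48 + (0.197)·(5) = 2.0833 + 0.9850 = 3.0683
[A] = 1/3.0683 = 0.3259 M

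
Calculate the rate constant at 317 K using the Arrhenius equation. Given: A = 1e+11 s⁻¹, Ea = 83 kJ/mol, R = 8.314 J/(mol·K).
2.10e-03 s⁻¹

k = A·exp(-Ea/(R·T)) = 1e+11·exp(-83000/(8.314·317)) = 1e+11·exp(-31.4926) = 1e+11·2.1034e-14 = 2.10e-03 s⁻¹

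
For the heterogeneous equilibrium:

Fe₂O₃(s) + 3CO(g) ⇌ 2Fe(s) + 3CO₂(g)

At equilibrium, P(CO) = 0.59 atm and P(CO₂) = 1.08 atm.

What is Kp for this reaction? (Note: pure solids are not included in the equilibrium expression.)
K_p = 6.134

Solids (Fe₂O₃, Fe) are excluded.
Kp = P(CO₂)³/P(CO)³ = (1.08)³/(0.59)³ = 1.26/0.2054 = 6.134.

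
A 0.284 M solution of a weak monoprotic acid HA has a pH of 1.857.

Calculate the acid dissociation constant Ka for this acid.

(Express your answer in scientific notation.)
K_a = 7.15e-04

[H⁺] = 10^(−pH) = 10^(−1.857) = 1.390e-02 M. For HA ⇌ H⁺ + A⁻, Ka = x²/(C − x) = (1.390e-02)²/(0.284 − 1.390e-02) = 7.15e-04.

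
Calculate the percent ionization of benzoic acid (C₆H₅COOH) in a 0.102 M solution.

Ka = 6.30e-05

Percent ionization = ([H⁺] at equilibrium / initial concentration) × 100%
Percent ionization = 2.45%

Let x = [H⁺]. Ka = x²/(C - x) ⇒ x² + (6.30e-05)x - (6.30e-05)(0.102) = 0. x = 2.5037e-03. Percent = (2.5037e-03/0.102) × 100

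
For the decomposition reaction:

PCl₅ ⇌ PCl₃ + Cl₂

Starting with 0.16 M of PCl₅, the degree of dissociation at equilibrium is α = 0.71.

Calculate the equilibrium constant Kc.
K_c = 0.2781

x = α·[A]₀ = 0.71 × 0.16 = 0.1136 M dissociated.
At eq: [PCl₅] = 0.16 − 0.1136 = 0.0464 M; [PCl₃] = [Cl₂] = x = 0.1136 M.
Kc = [PCl₃][Cl₂]/[PCl₅] = (0.1136)²/0.0464 = 0.2781.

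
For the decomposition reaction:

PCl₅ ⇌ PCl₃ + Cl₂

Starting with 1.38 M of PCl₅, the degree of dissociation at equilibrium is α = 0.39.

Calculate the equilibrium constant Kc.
K_c = 0.3441

x = α·[A]₀ = 0.39 × 1.38 = 0.5382 M dissociated.
At eq: [PCl₅] = 1.38 − 0.5382 = 0.8418 M; [PCl₃] = [Cl₂] = x = 0.5382 M.
Kc = [PCl₃][Cl₂]/[PCl₅] = (0.5382)²/0.8418 = 0.3441.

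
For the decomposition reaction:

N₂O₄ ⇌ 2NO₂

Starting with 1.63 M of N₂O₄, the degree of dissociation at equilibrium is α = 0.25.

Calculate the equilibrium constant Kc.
K_c = 0.5433

x = α·[A]₀ = 0.25 × 1.63 = 0.4075 M dissociated.
At eq: [N₂O₄] = 1.63 − 0.4075 = 1.222 M; [NO₂] = 2x = 0.815 M.
Kc = [NO₂]²/[N₂O₄] = (0.815)²/1.222 = 0.5433.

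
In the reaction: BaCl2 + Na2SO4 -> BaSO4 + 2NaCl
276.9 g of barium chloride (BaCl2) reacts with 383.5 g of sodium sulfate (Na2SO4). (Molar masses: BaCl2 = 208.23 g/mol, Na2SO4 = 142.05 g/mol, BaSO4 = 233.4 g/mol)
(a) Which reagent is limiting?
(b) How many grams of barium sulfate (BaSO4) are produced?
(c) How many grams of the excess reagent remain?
(a) BaCl2, (b) 310.4 g, (c) 194.6 g

Moles of BaCl2 = 276.9 g ÷ 208.23 g/mol = 1.32978 mol
Moles of Na2SO4 = 383.5 g ÷ 142.05 g/mol = 2.69975 mol
Moles ÷ coefficient: BaCl2: 1.32978/1 = 1.33, Na2SO4: 2.69975/1 = 2.7
(a) BaCl2 has the smaller value, so BaCl2 is the limiting reagent.
(b) Moles of BaSO4 = 1.32978 mol BaCl2 × (1/1) = 1.32978 mol; mass = 1.32978 mol × 233.4 g/mol = 310.4 g
(c) Na2SO4 consumed = 1.32978 × (1/1) = 1.32978 mol; remaining = 2.69975 − 1.32978 = 1.36997 mol; mass = 1.36997 mol × 142.05 g/mol = 194.6 g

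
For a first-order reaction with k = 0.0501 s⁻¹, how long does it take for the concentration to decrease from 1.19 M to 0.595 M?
13.84 s

From ln[A] = ln[A]₀ - k·t: t = ln([A]₀/[A])/k = ln(1.19/0.595)/0.0501 = ln(2.0000)/0.0501 = 0.6931/0.0501 = 13.84 s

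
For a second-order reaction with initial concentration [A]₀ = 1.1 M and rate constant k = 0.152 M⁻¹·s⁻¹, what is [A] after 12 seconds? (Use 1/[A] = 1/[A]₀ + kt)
0.3659 M

1/[A] = 1/[A]₀ + k·t = 1/1.1 + (0.152)·(12) = 0.9091 + 1.8240 = 2.7331
[A] = 1/2.7331 = 0.3659 M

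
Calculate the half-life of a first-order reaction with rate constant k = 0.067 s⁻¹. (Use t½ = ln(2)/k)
10.35 s

t½ = ln(2)/k = 0.6931/0.067 = 10.35 s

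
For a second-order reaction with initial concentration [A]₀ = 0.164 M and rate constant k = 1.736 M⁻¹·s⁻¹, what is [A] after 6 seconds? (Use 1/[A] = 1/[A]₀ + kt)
0.0606 M

1/[A] = 1/[A]₀ + k·t = 1/0.164 + (1.736)·(6) = 6.0976 + 10.4160 = 16.5136
[A] = 1/16.5136 = 0.0606 M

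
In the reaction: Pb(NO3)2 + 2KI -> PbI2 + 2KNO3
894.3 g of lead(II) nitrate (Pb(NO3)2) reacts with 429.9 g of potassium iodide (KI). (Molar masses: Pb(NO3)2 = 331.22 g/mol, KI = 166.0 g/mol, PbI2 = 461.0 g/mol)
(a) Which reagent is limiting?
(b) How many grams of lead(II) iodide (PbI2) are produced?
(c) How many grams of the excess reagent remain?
(a) KI, (b) 596.9 g, (c) 465.4 g

Moles of Pb(NO3)2 = 894.3 g ÷ 331.22 g/mol = 2.70002 mol
Moles of KI = 429.9 g ÷ 166.0 g/mol = 2.58976 mol
Moles ÷ coefficient: Pb(NO3)2: 2.70002/1 = 2.7, KI: 2.58976/2 = 1.295
(a) KI has the smaller value, so KI is the limiting reagent.
(b) Moles of PbI2 = 2.58976 mol KI × (1/2) = 1.29488 mol; mass = 1.29488 mol × 461.0 g/mol = 596.9 g
(c) Pb(NO3)2 consumed = 2.58976 × (1/2) = 1.29488 mol; remaining = 2.70002 − 1.29488 = 1.40514 mol; mass = 1.40514 mol × 331.22 g/mol = 465.4 g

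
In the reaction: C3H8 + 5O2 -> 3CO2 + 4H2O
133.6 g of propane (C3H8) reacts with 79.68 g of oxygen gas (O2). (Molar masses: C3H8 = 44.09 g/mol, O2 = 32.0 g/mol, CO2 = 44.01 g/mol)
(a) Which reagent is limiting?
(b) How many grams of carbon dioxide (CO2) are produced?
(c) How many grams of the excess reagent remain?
(a) O2, (b) 65.75 g, (c) 111.6 g

Moles of C3H8 = 133.6 g ÷ 44.09 g/mol = 3.03017 mol
Moles of O2 = 79.68 g ÷ 32.0 g/mol = 2.49 mol
Moles ÷ coefficient: C3H8: 3.03017/1 = 3.03, O2: 2.49/5 = 0.498
(a) O2 has the smaller value, so O2 is the limiting reagent.
(b) Moles of CO2 = 2.49 mol O2 × (3/5) = 1.494 mol; mass = 1.494 mol × 44.01 g/mol = 65.75 g
(c) C3H8 consumed = 2.49 × (1/5) = 0.498 mol; remaining = 3.03017 − 0.498 = 2.53217 mol; mass = 2.53217 mol × 44.09 g/mol = 111.6 g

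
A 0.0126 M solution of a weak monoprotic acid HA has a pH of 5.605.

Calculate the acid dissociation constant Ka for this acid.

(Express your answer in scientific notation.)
K_a = 4.89e-10

[H⁺] = 10^(−pH) = 10^(−5.605) = 2.483e-06 M. For HA ⇌ H⁺ + A⁻, Ka = x²/(C − x) = (2.483e-06)²/(0.0126 − 2.483e-06) = 4.89e-10.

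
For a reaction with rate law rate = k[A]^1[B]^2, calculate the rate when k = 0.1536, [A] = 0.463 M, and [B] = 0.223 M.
0.003537 M/s

rate = k·[A]^1·[B]^2 = 0.1536·(0.463)^1·(0.223)^2 = 0.1536·0.463·0.049729 = 0.003537 M/s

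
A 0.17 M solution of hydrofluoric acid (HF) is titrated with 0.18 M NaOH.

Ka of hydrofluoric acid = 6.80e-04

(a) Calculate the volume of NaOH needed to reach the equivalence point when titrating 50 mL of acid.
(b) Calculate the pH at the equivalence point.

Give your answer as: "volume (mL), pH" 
V = 47.2 mL, pH = 8.05

(a) At equivalence: moles acid = moles base.
moles acid = 0.17 × 0.05 = 0.0085 mol; V_NaOH = 0.0085/0.18 = 0.04722 L = 47.2 mL.
(b) At equivalence, all acid → conjugate base A⁻ at [A⁻] = 0.0085/0.09722 = 0.08743 M.
Kb = Kw/Ka = 1.0e-14/6.80e-04 = 1.471e-11; [OH⁻] = √(Kb·[A⁻]) = 1.134e-06; pOH = 5.95; pH = 14 − pOH = 8.05.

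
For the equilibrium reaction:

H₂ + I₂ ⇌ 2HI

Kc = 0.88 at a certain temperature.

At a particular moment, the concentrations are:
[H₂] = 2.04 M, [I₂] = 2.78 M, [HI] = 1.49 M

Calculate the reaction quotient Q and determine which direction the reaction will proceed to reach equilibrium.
Q = 0.391, Q < K, reaction proceeds forward (toward products)

Q = ([HI]^2) / ([H₂] × [I₂])
  = ((1.49)^2) / ((2.04)·(2.78)) = 2.2201/5.6712 = 0.3915
Since Q = 0.3915 < Kc = 0.88, the reaction proceeds forward (toward products) to reach equilibrium.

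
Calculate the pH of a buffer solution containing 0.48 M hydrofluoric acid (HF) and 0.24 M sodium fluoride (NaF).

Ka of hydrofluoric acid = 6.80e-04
pH = 2.87

pKa = -log(6.80e-04) = 3.17. pH = pKa + log([A⁻]/[HA]) = 3.17 + log(0.24/0.48)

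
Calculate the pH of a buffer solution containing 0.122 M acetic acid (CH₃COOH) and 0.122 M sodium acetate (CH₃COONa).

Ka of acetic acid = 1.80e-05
pH = 4.74

pKa = -log(1.80e-05) = 4.74. pH = pKa + log([A⁻]/[HA]) = 4.74 + log(0.122/0.122)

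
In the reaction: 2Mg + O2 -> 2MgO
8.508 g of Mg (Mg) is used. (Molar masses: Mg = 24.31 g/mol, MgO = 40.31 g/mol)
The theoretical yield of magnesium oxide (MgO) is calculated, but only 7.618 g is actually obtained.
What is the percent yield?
Moles of Mg = 8.508 g ÷ 24.31 g/mol = 0.349979 mol
Mole ratio: 2 mol MgO / 2 mol Mg
Moles of MgO = 0.349979 × (2/2) = 0.349979 mol
Theoretical yield = 0.349979 mol × 40.31 g/mol = 14.108 g
Actual yield = 7.618 g
Percent yield = (7.618 / 14.108) × 100% = 54.0%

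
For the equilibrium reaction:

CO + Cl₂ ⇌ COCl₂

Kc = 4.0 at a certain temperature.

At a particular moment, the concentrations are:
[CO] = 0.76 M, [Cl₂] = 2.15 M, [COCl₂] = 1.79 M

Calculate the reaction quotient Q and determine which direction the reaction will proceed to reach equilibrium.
Q = 1.095, Q < K, reaction proceeds forward (toward products)

Q = ([COCl₂]) / ([CO] × [Cl₂])
  = ((1.79)) / ((0.76)·(2.15)) = 1.79/1.634 = 1.095
Since Q = 1.095 < Kc = 4.0, the reaction proceeds forward (toward products) to reach equilibrium.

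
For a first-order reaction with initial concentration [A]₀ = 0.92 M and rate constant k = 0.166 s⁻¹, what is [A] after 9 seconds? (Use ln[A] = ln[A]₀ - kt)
0.2065 M

ln[A] = ln[A]₀ - k·t = ln(0.92) - (0.166)·(9) = -0.0834 - 1.4940 = -1.5774
[A] = e^(-1.5774) = 0.2065 M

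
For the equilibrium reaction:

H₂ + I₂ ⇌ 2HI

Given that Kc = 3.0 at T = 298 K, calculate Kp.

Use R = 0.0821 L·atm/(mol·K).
K_p = 3.0000

Δn = (moles gaseous products) − (moles gaseous reactants) = 0
T = 298 K; RT = 0.0821 × 298 = 24.4658
Kp = Kc·(RT)^Δn = 3.0 × (24.4658)^0 = 3.0 × 1 = 3.0000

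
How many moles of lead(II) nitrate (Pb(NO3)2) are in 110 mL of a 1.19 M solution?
Moles = Molarity × Volume (L)
Moles = 1.19 M × 0.11 L = 0.1309 mol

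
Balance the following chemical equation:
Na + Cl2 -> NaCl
Balanced equation:
2Na + Cl2 -> 2NaCl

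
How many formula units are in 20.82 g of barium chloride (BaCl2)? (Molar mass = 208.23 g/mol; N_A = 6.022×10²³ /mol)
Moles = 20.82 g ÷ 208.23 g/mol = 0.0999856 mol
Formula units = 0.0999856 mol × 6.022×10²³ /mol = 6.021e+22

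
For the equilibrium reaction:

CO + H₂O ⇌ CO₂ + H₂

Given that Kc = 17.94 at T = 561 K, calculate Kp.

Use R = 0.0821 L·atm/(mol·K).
K_p = 17.9400

Δn = (moles gaseous products) − (moles gaseous reactants) = 0
T = 561 K; RT = 0.0821 × 561 = 46.0581
Kp = Kc·(RT)^Δn = 17.94 × (46.0581)^0 = 17.94 × 1 = 17.9400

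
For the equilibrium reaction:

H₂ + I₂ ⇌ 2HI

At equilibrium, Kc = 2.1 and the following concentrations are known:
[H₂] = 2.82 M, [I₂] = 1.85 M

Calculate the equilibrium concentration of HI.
[HI] = 3.3099 M

Kc = ([HI]^2) / ([H₂] × [I₂]) = 2.1
[HI]^2 = Kc · (reactant terms)/(other product terms) = 2.1 · 5.217 / 1 = 10.956
[HI] = (10.956)^(1/2) = 3.3099 M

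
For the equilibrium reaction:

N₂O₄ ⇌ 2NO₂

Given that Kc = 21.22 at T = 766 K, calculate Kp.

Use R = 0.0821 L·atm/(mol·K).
K_p = 1.33e+03

Δn = (moles gaseous products) − (moles gaseous reactants) = 1
T = 766 K; RT = 0.0821 × 766 = 62.8886
Kp = Kc·(RT)^Δn = 21.22 × (62.8886)^1 = 21.22 × 62.8886 = 1.33e+03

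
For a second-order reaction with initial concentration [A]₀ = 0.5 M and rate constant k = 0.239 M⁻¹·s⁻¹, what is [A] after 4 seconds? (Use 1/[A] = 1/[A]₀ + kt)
0.3383 M

1/[A] = 1/[A]₀ + k·t = 1/0.5 + (0.239)·(4) = 2.0000 + 0.9560 = 2.9560
[A] = 1/2.9560 = 0.3383 M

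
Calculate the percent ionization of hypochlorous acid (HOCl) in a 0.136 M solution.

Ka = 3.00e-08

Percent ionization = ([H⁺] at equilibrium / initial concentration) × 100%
Percent ionization = 0.047%

Let x = [H⁺]. Ka = x²/(C - x) ⇒ x² + (3.00e-08)x - (3.00e-08)(0.136) = 0. x = 6.3860e-05. Percent = (6.3860e-05/0.136) × 100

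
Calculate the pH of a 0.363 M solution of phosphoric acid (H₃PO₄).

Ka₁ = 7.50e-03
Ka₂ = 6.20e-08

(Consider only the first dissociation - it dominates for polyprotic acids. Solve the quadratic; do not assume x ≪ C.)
pH = 1.31

x² + Ka₁·x − Ka₁·C = 0 with Ka₁ = 7.50e-03, C = 0.363.
x = (−Ka₁ + √(Ka₁² + 4·Ka₁·C))/2 = 4.8562e-02 M, so pH = 1.31.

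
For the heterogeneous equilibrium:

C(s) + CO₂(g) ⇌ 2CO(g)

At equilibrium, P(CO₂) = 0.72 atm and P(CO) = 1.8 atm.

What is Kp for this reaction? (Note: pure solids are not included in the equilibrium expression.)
K_p = 4.500

Solid C is excluded.
Kp = P(CO)²/P(CO₂) = (1.8)²/0.72 = 3.24/0.72 = 4.500.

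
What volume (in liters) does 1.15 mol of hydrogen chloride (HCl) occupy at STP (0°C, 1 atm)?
At STP, 1 mol of gas occupies 22.4 L
Volume = 1.15 mol × 22.4 L/mol = 25.76 L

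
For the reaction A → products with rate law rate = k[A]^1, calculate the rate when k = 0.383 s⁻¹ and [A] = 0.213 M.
0.08158 M/s

rate = k·[A]^1 = 0.383·(0.213)^1 = 0.383·0.213 = 0.08158 M/s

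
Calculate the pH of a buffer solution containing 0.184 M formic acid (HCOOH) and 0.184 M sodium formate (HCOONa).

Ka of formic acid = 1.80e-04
pH = 3.74

pKa = -log(1.80e-04) = 3.74. pH = pKa + log([A⁻]/[HA]) = 3.74 + log(0.184/0.184)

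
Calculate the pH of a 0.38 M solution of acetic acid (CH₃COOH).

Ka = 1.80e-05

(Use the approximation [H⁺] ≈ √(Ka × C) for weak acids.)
pH = 2.58

[H⁺] = √(Ka × C) = √(1.80e-05 × 0.38) = 2.6153e-03. pH = -log(2.6153e-03)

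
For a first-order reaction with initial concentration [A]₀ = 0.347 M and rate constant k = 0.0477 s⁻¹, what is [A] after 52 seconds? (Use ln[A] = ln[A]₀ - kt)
0.0290 M

ln[A] = ln[A]₀ - k·t = ln(0.347) - (0.0477)·(52) = -1.0584 - 2.4804 = -3.5388
[A] = e^(-3.5388) = 0.0290 M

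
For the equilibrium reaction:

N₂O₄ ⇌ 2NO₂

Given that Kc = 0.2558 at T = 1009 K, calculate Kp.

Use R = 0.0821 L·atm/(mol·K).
K_p = 21.1902

Δn = (moles gaseous products) − (moles gaseous reactants) = 1
T = 1009 K; RT = 0.0821 × 1009 = 82.8389
Kp = Kc·(RT)^Δn = 0.2558 × (82.8389)^1 = 0.2558 × 82.8389 = 21.1902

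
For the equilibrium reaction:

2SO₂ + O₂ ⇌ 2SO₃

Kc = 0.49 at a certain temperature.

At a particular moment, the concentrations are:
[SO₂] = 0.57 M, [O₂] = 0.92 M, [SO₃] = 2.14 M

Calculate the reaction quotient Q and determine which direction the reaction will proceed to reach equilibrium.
Q = 15.321, Q > K, reaction proceeds reverse (toward reactants)

Q = ([SO₃]^2) / ([SO₂]^2 × [O₂])
  = ((2.14)^2) / ((0.57)^2·(0.92)) = 4.5796/0.29891 = 15.32
Since Q = 15.32 > Kc = 0.49, the reaction proceeds reverse (toward reactants) to reach equilibrium.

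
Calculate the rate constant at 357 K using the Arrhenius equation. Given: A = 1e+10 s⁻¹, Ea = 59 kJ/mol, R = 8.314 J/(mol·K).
2.33e+01 s⁻¹

k = A·exp(-Ea/(R·T)) = 1e+10·exp(-59000/(8.314·357)) = 1e+10·exp(-19.8780) = 1e+10·2.3285e-09 = 2.33e+01 s⁻¹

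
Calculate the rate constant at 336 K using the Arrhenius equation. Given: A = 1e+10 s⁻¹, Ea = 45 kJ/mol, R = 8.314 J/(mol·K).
1.01e+03 s⁻¹

k = A·exp(-Ea/(R·T)) = 1e+10·exp(-45000/(8.314·336)) = 1e+10·exp(-16.1088) = 1e+10·1.0093e-07 = 1.01e+03 s⁻¹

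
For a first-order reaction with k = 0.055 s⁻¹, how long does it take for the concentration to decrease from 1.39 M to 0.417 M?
21.89 s

From ln[A] = ln[A]₀ - k·t: t = ln([A]₀/[A])/k = ln(1.39/0.417)/0.055 = ln(3.3333)/0.055 = 1.2040/0.055 = 21.89 s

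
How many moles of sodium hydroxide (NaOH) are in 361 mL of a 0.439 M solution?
Moles = Molarity × Volume (L)
Moles = 0.439 M × 0.361 L = 0.1585 mol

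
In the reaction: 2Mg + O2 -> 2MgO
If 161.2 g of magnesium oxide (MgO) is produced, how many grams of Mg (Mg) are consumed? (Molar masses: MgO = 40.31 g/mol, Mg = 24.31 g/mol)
Moles of MgO = 161.2 g ÷ 40.31 g/mol = 3.99901 mol
Mole ratio: 2 mol Mg / 2 mol MgO
Moles of Mg = 3.99901 × (2/2) = 3.99901 mol
Mass of Mg = 3.99901 mol × 24.31 g/mol = 97.22 g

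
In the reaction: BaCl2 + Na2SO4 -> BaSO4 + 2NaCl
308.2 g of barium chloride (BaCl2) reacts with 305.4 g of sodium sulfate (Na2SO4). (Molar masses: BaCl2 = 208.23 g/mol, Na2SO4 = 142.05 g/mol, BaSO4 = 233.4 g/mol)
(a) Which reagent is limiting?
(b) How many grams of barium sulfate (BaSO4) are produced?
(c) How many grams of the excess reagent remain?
(a) BaCl2, (b) 345.5 g, (c) 95.15 g

Moles of BaCl2 = 308.2 g ÷ 208.23 g/mol = 1.48009 mol
Moles of Na2SO4 = 305.4 g ÷ 142.05 g/mol = 2.14995 mol
Moles ÷ coefficient: BaCl2: 1.48009/1 = 1.48, Na2SO4: 2.14995/1 = 2.15
(a) BaCl2 has the smaller value, so BaCl2 is the limiting reagent.
(b) Moles of BaSO4 = 1.48009 mol BaCl2 × (1/1) = 1.48009 mol; mass = 1.48009 mol × 233.4 g/mol = 345.5 g
(c) Na2SO4 consumed = 1.48009 × (1/1) = 1.48009 mol; remaining = 2.14995 − 1.48009 = 0.669853 mol; mass = 0.669853 mol × 142.05 g/mol = 95.15 g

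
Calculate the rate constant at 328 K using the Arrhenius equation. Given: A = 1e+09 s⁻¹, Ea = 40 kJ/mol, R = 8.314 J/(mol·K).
4.26e+02 s⁻¹

k = A·exp(-Ea/(R·T)) = 1e+09·exp(-40000/(8.314·328)) = 1e+09·exp(-14.6682) = 1e+09·4.2628e-07 = 4.26e+02 s⁻¹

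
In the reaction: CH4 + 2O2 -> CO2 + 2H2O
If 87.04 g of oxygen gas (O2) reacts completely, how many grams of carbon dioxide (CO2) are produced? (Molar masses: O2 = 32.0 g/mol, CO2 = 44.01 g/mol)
Moles of O2 = 87.04 g ÷ 32.0 g/mol = 2.72 mol
Mole ratio: 1 mol CO2 / 2 mol O2
Moles of CO2 = 2.72 × (1/2) = 1.36 mol
Mass of CO2 = 1.36 mol × 44.01 g/mol = 59.85 g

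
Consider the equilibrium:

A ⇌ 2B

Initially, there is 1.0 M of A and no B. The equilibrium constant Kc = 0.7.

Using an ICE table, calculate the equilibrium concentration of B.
[B] = 0.680 M

ICE: [A] = 1.0 − x, [B] = 2x.
Kc = (2x)²/(1.0 − x) = 0.7 ⇒ 4x² + 0.7x − 0.7 = 0.
x = (−0.7 + √(0.7² + 4·4·0.7))/(2·4) = (−0.7 + √11.69)/8 = 0.33988.
[B] = 2x = 0.680 M.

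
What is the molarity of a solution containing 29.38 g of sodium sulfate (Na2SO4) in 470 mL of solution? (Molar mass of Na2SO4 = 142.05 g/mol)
Moles of Na2SO4 = 29.38 g ÷ 142.05 g/mol = 0.206829 mol
Volume = 470 mL = 0.47 L
Molarity = 0.206829 mol ÷ 0.47 L = 0.4401 M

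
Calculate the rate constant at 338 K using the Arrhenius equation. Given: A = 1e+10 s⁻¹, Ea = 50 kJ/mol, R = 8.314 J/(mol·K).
1.87e+02 s⁻¹

k = A·exp(-Ea/(R·T)) = 1e+10·exp(-50000/(8.314·338)) = 1e+10·exp(-17.7928) = 1e+10·1.8737e-08 = 1.87e+02 s⁻¹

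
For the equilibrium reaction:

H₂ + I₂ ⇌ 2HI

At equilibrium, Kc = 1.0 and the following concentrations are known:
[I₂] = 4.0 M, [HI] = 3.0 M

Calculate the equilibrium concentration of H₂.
[H₂] = 2.2500 M

Kc = ([HI]^2) / ([H₂] × [I₂]) = 1.0
[H₂]^1 = (product terms)/(Kc · other reactant terms) = 9 / (1.0 · 4) = 2.25
[H₂] = 2.2500 M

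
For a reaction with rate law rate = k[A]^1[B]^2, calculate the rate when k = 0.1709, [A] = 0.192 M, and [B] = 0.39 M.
0.004991 M/s

rate = k·[A]^1·[B]^2 = 0.1709·(0.192)^1·(0.39)^2 = 0.1709·0.192·0.1521 = 0.004991 M/s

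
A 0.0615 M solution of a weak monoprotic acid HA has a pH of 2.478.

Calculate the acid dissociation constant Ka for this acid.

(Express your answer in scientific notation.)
K_a = 1.90e-04

[H⁺] = 10^(−pH) = 10^(−2.478) = 3.327e-03 M. For HA ⇌ H⁺ + A⁻, Ka = x²/(C − x) = (3.327e-03)²/(0.0615 − 3.327e-03) = 1.90e-04.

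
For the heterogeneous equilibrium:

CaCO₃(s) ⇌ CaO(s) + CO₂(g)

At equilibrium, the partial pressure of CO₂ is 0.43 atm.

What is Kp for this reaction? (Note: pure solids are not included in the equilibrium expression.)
K_p = 0.43

Solids (CaCO₃, CaO) have activity 1 and are excluded.
Kp = P(CO₂) = 0.43.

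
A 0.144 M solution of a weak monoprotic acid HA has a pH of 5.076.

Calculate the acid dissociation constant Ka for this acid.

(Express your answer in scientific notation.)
K_a = 4.89e-10

[H⁺] = 10^(−pH) = 10^(−5.076) = 8.395e-06 M. For HA ⇌ H⁺ + A⁻, Ka = x²/(C − x) = (8.395e-06)²/(0.144 − 8.395e-06) = 4.89e-10.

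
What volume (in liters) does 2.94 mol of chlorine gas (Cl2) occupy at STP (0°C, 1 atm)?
At STP, 1 mol of gas occupies 22.4 L
Volume = 2.94 mol × 22.4 L/mol = 65.86 L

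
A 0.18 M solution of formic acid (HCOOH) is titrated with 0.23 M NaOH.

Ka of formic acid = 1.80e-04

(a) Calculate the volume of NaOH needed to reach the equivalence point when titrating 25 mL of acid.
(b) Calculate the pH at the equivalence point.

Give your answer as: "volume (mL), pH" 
V = 19.6 mL, pH = 8.37

(a) At equivalence: moles acid = moles base.
moles acid = 0.18 × 0.025 = 0.0045 mol; V_NaOH = 0.0045/0.23 = 0.01957 L = 19.6 mL.
(b) At equivalence, all acid → conjugate base A⁻ at [A⁻] = 0.0045/0.04457 = 0.101 M.
Kb = Kw/Ka = 1.0e-14/1.80e-04 = 5.556e-11; [OH⁻] = √(Kb·[A⁻]) = 2.368e-06; pOH = 5.63; pH = 14 − pOH = 8.37.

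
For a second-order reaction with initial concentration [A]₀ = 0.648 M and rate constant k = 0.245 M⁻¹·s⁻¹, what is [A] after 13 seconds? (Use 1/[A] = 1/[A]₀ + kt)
0.2115 M

1/[A] = 1/[A]₀ + k·t = 1/0.648 + (0.245)·(13) = 1.5432 + 3.1850 = 4.7282
[A] = 1/4.7282 = 0.2115 M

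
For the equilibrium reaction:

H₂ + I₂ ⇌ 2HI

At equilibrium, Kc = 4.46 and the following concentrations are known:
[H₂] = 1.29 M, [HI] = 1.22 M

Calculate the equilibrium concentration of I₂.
[I₂] = 0.2587 M

Kc = ([HI]^2) / ([H₂] × [I₂]) = 4.46
[I₂]^1 = (product terms)/(Kc · other reactant terms) = 1.4884 / (4.46 · 1.29) = 0.2587
[I₂] = 0.2587 M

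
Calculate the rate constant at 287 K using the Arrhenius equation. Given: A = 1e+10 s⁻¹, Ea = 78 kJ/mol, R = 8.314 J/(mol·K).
6.36e-05 s⁻¹

k = A·exp(-Ea/(R·T)) = 1e+10·exp(-78000/(8.314·287)) = 1e+10·exp(-32.6891) = 1e+10·6.3579e-15 = 6.36e-05 s⁻¹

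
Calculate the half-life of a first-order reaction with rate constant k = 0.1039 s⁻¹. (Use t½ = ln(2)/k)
6.67 s

t½ = ln(2)/k = 0.6931/0.1039 = 6.67 s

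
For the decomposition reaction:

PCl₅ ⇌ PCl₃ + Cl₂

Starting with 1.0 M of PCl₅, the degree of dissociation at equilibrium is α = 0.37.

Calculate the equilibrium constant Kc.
K_c = 0.2173

x = α·[A]₀ = 0.37 × 1.0 = 0.37 M dissociated.
At eq: [PCl₅] = 1.0 − 0.37 = 0.63 M; [PCl₃] = [Cl₂] = x = 0.37 M.
Kc = [PCl₃][Cl₂]/[PCl₅] = (0.37)²/0.63 = 0.2173.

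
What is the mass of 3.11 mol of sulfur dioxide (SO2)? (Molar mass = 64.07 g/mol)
Mass = 3.11 mol × 64.07 g/mol = 199.3 g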